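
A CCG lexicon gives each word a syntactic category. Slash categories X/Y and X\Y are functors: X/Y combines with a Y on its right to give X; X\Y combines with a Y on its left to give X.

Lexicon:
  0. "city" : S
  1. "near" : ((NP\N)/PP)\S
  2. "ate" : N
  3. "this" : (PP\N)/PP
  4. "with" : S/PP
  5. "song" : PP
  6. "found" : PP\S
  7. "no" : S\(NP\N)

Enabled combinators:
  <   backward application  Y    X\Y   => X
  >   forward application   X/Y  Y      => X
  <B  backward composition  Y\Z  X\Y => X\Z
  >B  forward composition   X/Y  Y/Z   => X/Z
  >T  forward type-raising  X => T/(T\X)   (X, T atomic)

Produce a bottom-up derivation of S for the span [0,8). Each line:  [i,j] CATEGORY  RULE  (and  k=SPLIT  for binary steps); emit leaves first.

[0,1] S  lex  "city"
[1,2] ((NP\N)/PP)\S  lex  "near"
[0,2] (NP\N)/PP  <  k=1
[2,3] N  lex  "ate"
[2,3] PP/(PP\N)  >T
[3,4] (PP\N)/PP  lex  "this"
[4,5] S/PP  lex  "with"
[5,6] PP  lex  "song"
[4,6] S  >  k=5
[6,7] PP\S  lex  "found"
[4,7] PP  <  k=6
[3,7] PP\N  >  k=4
[2,7] PP  >  k=3
[0,7] NP\N  >  k=2
[7,8] S\(NP\N)  lex  "no"
[0,8] S  <  k=7

[0,8] S   <
  [0,7] NP\N   >
    [0,2] (NP\N)/PP   <
      [0,1] "city" : S
      [1,2] "near" : ((NP\N)/PP)\S
    [2,7] PP   >
      [2,3] PP/(PP\N)   >T
        [2,3] "ate" : N
      [3,7] PP\N   >
        [3,4] "this" : (PP\N)/PP
        [4,7] PP   <
          [4,6] S   >
            [4,5] "with" : S/PP
            [5,6] "song" : PP
          [6,7] "found" : PP\S
  [7,8] "no" : S\(NP\N)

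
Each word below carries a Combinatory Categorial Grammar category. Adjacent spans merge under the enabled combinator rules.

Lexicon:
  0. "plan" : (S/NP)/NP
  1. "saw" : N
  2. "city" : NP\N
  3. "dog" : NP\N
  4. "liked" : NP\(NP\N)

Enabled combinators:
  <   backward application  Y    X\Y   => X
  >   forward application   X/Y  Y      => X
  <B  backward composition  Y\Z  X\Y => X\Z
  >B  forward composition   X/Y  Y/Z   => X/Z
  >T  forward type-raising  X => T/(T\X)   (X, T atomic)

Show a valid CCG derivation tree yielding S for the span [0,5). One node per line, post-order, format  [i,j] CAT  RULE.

[0,1] (S/NP)/NP  lex  "plan"
[1,2] N  lex  "saw"
[2,3] NP\N  lex  "city"
[1,3] NP  <  k=2
[0,3] S/NP  >  k=1
[3,4] NP\N  lex  "dog"
[4,5] NP\(NP\N)  lex  "liked"
[3,5] NP  <  k=4
[0,5] S  >  k=3

[0,5] S   >
  [0,3] S/NP   >
    [0,1] "plan" : (S/NP)/NP
    [1,3] NP   <
      [1,2] "saw" : N
      [2,3] "city" : NP\N
  [3,5] NP   <
    [3,4] "dog" : NP\N
    [4,5] "liked" : NP\(NP\N)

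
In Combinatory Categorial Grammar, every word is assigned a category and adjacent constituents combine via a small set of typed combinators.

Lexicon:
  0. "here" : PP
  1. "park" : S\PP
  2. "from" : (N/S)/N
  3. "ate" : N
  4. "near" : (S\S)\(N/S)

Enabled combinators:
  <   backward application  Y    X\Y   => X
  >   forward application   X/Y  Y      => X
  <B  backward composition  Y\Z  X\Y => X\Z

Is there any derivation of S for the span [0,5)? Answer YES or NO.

YES

[0,5] S   <
  [0,1] "here" : PP
  [1,5] S\PP   <B
    [1,2] "park" : S\PP
    [2,5] S\S   <
      [2,4] N/S   >
        [2,3] "from" : (N/S)/N
        [3,4] "ate" : N
      [4,5] "near" : (S\S)\(N/S)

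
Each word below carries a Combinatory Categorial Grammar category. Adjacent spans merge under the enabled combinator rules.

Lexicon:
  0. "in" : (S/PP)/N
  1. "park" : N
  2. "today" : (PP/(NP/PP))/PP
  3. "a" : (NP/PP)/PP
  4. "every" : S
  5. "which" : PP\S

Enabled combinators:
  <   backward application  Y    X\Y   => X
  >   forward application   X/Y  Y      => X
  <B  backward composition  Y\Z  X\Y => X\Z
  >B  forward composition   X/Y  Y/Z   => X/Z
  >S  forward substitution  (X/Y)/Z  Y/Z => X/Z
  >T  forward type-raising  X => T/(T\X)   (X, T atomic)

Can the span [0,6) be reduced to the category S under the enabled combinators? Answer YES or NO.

YES

[0,6] S   >
  [0,4] S/PP   >B
    [0,2] S/PP   >
      [0,1] "in" : (S/PP)/N
      [1,2] "park" : N
    [2,4] PP/PP   >S
      [2,3] "today" : (PP/(NP/PP))/PP
      [3,4] "a" : (NP/PP)/PP
  [4,6] PP   <
    [4,5] "every" : S
    [5,6] "which" : PP\S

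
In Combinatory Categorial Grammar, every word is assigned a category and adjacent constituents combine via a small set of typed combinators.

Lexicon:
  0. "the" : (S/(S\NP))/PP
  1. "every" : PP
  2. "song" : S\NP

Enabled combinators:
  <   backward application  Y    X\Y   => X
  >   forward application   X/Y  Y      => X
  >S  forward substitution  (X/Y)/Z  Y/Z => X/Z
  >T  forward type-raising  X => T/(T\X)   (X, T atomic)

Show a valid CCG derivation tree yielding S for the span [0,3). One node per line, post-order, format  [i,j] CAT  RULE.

[0,1] (S/(S\NP))/PP  lex  "the"
[1,2] PP  lex  "every"
[0,2] S/(S\NP)  >  k=1
[2,3] S\NP  lex  "song"
[0,3] S  >  k=2

[0,3] S   >
  [0,2] S/(S\NP)   >
    [0,1] "the" : (S/(S\NP))/PP
    [1,2] "every" : PP
  [2,3] "song" : S\NP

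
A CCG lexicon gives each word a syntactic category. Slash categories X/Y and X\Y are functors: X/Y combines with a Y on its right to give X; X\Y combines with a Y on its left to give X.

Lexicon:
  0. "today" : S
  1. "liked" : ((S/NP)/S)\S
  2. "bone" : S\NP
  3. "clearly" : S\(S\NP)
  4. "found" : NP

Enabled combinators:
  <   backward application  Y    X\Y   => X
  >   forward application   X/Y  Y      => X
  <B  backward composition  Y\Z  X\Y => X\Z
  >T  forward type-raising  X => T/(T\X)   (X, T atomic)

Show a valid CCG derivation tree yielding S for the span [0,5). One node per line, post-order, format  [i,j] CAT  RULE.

[0,1] S  lex  "today"
[1,2] ((S/NP)/S)\S  lex  "liked"
[0,2] (S/NP)/S  <  k=1
[2,3] S\NP  lex  "bone"
[3,4] S\(S\NP)  lex  "clearly"
[2,4] S  <  k=3
[0,4] S/NP  >  k=2
[4,5] NP  lex  "found"
[0,5] S  >  k=4

[0,5] S   >
  [0,4] S/NP   >
    [0,2] (S/NP)/S   <
      [0,1] "today" : S
      [1,2] "liked" : ((S/NP)/S)\S
    [2,4] S   <
      [2,3] "bone" : S\NP
      [3,4] "clearly" : S\(S\NP)
  [4,5] "found" : NP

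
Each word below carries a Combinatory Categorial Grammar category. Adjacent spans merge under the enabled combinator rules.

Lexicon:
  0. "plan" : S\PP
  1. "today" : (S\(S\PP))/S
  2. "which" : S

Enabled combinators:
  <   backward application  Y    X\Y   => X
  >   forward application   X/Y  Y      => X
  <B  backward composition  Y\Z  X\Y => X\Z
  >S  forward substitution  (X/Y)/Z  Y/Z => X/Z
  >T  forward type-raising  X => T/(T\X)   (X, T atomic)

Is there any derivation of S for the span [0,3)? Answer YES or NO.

YES

[0,3] S   <
  [0,1] "plan" : S\PP
  [1,3] S\(S\PP)   >
    [1,2] "today" : (S\(S\PP))/S
    [2,3] "which" : S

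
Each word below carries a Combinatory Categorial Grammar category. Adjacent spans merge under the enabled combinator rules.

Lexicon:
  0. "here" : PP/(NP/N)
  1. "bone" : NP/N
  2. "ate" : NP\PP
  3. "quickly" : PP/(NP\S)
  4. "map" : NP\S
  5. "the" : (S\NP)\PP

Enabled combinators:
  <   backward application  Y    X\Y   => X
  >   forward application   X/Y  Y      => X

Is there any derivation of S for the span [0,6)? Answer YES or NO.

YES

[0,6] S   <
  [0,3] NP   <
    [0,2] PP   >
      [0,1] "here" : PP/(NP/N)
      [1,2] "bone" : NP/N
    [2,3] "ate" : NP\PP
  [3,6] S\NP   <
    [3,5] PP   >
      [3,4] "quickly" : PP/(NP\S)
      [4,5] "map" : NP\S
    [5,6] "the" : (S\NP)\PP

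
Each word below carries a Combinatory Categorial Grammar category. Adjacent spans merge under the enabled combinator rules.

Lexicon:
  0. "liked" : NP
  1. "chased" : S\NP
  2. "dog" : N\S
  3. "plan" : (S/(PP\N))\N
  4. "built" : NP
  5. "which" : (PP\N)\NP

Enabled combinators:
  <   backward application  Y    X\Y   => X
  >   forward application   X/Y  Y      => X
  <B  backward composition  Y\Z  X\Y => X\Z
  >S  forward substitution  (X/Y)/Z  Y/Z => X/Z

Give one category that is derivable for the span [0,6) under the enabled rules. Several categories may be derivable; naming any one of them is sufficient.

S

[0,6] S   >
  [0,4] S/(PP\N)   <
    [0,3] N   <
      [0,2] S   <
        [0,1] "liked" : NP
        [1,2] "chased" : S\NP
      [2,3] "dog" : N\S
    [3,4] "plan" : (S/(PP\N))\N
  [4,6] PP\N   <
    [4,5] "built" : NP
    [5,6] "which" : (PP\N)\NP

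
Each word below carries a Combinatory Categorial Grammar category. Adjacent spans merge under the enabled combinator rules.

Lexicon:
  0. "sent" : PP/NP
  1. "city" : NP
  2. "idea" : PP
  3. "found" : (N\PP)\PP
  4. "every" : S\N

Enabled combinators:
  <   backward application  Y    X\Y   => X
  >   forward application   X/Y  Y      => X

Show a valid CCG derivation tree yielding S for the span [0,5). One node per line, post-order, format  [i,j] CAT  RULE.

[0,1] PP/NP  lex  "sent"
[1,2] NP  lex  "city"
[0,2] PP  >  k=1
[2,3] PP  lex  "idea"
[3,4] (N\PP)\PP  lex  "found"
[2,4] N\PP  <  k=3
[0,4] N  <  k=2
[4,5] S\N  lex  "every"
[0,5] S  <  k=4

[0,5] S   <
  [0,4] N   <
    [0,2] PP   >
      [0,1] "sent" : PP/NP
      [1,2] "city" : NP
    [2,4] N\PP   <
      [2,3] "idea" : PP
      [3,4] "found" : (N\PP)\PP
  [4,5] "every" : S\N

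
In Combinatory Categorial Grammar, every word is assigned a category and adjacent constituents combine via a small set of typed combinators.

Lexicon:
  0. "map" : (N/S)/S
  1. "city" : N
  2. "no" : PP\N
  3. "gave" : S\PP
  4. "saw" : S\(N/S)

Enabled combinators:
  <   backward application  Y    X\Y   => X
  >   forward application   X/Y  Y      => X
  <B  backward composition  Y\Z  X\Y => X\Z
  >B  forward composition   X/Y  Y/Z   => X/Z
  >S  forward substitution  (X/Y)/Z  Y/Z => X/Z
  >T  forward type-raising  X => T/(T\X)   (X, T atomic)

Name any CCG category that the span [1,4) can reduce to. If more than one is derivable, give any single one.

[0,5] S   <
  [0,4] N/S   >
    [0,1] "map" : (N/S)/S
    [1,4] S   <
      [1,3] PP   >
        [1,2] PP/(PP\N)   >T
          [1,2] "city" : N
        [2,3] "no" : PP\N
      [3,4] "gave" : S\PP
  [4,5] "saw" : S\(N/S)

S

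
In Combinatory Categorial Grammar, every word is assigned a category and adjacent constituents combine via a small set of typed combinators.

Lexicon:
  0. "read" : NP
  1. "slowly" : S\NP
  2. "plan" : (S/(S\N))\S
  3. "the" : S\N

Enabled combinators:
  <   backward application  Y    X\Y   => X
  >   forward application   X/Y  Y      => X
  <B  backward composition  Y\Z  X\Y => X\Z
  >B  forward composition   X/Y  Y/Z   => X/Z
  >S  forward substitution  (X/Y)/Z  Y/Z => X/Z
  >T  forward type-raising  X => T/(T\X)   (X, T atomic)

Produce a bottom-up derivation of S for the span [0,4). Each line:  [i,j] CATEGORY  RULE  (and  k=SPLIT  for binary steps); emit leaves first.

[0,4] S   >
  [0,3] S/(S\N)   <
    [0,2] S   >
      [0,1] S/(S\NP)   >T
        [0,1] "read" : NP
      [1,2] "slowly" : S\NP
    [2,3] "plan" : (S/(S\N))\S
  [3,4] "the" : S\N

[0,1] NP  lex  "read"
[0,1] S/(S\NP)  >T
[1,2] S\NP  lex  "slowly"
[0,2] S  >  k=1
[2,3] (S/(S\N))\S  lex  "plan"
[0,3] S/(S\N)  <  k=2
[3,4] S\N  lex  "the"
[0,4] S  >  k=3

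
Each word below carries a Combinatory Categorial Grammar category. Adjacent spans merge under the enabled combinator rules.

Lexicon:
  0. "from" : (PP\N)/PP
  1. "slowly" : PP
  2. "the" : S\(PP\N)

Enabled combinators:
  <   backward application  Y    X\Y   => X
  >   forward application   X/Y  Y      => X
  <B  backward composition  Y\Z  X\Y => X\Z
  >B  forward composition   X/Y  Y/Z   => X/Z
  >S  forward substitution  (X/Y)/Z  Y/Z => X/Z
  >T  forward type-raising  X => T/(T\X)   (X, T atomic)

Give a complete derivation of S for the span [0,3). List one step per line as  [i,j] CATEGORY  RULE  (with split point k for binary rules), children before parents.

[0,3] S   <
  [0,2] PP\N   >
    [0,1] "from" : (PP\N)/PP
    [1,2] "slowly" : PP
  [2,3] "the" : S\(PP\N)

[0,1] (PP\N)/PP  lex  "from"
[1,2] PP  lex  "slowly"
[0,2] PP\N  >  k=1
[2,3] S\(PP\N)  lex  "the"
[0,3] S  <  k=2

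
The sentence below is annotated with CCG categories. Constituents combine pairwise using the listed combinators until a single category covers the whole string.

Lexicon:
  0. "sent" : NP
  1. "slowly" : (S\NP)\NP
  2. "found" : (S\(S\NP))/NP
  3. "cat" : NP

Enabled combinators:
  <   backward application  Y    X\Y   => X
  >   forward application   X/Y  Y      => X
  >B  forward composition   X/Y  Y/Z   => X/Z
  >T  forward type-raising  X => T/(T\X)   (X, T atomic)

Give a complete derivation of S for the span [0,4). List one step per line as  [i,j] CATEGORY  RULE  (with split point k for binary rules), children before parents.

[0,1] NP  lex  "sent"
[1,2] (S\NP)\NP  lex  "slowly"
[0,2] S\NP  <  k=1
[2,3] (S\(S\NP))/NP  lex  "found"
[3,4] NP  lex  "cat"
[2,4] S\(S\NP)  >  k=3
[0,4] S  <  k=2

[0,4] S   <
  [0,2] S\NP   <
    [0,1] "sent" : NP
    [1,2] "slowly" : (S\NP)\NP
  [2,4] S\(S\NP)   >
    [2,3] "found" : (S\(S\NP))/NP
    [3,4] "cat" : NP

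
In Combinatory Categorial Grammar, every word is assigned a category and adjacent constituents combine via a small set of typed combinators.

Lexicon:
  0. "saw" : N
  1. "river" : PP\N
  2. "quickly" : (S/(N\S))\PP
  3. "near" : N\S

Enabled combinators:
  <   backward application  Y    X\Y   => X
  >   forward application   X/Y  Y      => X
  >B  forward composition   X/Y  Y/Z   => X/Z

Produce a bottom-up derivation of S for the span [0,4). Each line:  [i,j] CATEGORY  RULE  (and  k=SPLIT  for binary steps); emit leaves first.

[0,4] S   >
  [0,3] S/(N\S)   <
    [0,2] PP   <
      [0,1] "saw" : N
      [1,2] "river" : PP\N
    [2,3] "quickly" : (S/(N\S))\PP
  [3,4] "near" : N\S

[0,1] N  lex  "saw"
[1,2] PP\N  lex  "river"
[0,2] PP  <  k=1
[2,3] (S/(N\S))\PP  lex  "quickly"
[0,3] S/(N\S)  <  k=2
[3,4] N\S  lex  "near"
[0,4] S  >  k=3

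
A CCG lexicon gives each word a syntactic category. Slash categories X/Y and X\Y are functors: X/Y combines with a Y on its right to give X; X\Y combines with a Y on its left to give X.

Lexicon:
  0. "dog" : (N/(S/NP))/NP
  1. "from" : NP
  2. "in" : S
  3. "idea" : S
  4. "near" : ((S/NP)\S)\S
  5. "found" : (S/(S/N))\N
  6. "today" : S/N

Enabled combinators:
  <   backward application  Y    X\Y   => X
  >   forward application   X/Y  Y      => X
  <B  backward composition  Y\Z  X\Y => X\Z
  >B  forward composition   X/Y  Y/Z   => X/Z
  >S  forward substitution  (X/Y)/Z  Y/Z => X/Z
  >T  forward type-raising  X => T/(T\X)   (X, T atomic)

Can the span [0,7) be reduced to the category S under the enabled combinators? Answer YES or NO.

[0,7] S   >
  [0,6] S/(S/N)   <
    [0,5] N   >
      [0,2] N/(S/NP)   >
        [0,1] "dog" : (N/(S/NP))/NP
        [1,2] "from" : NP
      [2,5] S/NP   <
        [2,3] "in" : S
        [3,5] (S/NP)\S   <
          [3,4] "idea" : S
          [4,5] "near" : ((S/NP)\S)\S
    [5,6] "found" : (S/(S/N))\N
  [6,7] "today" : S/N

YES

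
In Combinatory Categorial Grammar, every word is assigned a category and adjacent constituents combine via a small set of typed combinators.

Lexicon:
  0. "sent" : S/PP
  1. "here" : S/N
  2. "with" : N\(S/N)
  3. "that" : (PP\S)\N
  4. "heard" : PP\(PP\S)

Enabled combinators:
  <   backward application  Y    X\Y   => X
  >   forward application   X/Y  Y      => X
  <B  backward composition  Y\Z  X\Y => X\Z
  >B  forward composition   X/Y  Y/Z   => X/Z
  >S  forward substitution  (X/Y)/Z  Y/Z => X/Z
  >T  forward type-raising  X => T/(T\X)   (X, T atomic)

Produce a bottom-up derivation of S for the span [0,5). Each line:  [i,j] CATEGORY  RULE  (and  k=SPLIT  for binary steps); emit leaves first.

[0,5] S   >
  [0,1] "sent" : S/PP
  [1,5] PP   <
    [1,4] PP\S   <
      [1,3] N   <
        [1,2] "here" : S/N
        [2,3] "with" : N\(S/N)
      [3,4] "that" : (PP\S)\N
    [4,5] "heard" : PP\(PP\S)

[0,1] S/PP  lex  "sent"
[1,2] S/N  lex  "here"
[2,3] N\(S/N)  lex  "with"
[1,3] N  <  k=2
[3,4] (PP\S)\N  lex  "that"
[1,4] PP\S  <  k=3
[4,5] PP\(PP\S)  lex  "heard"
[1,5] PP  <  k=4
[0,5] S  >  k=1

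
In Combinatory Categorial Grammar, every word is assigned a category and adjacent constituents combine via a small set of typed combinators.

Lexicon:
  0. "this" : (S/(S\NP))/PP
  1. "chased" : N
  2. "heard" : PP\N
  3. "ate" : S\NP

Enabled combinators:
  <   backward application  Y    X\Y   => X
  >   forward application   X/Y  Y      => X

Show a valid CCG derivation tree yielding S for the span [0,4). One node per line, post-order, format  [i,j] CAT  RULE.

[0,4] S   >
  [0,3] S/(S\NP)   >
    [0,1] "this" : (S/(S\NP))/PP
    [1,3] PP   <
      [1,2] "chased" : N
      [2,3] "heard" : PP\N
  [3,4] "ate" : S\NP

[0,1] (S/(S\NP))/PP  lex  "this"
[1,2] N  lex  "chased"
[2,3] PP\N  lex  "heard"
[1,3] PP  <  k=2
[0,3] S/(S\NP)  >  k=1
[3,4] S\NP  lex  "ate"
[0,4] S  >  k=3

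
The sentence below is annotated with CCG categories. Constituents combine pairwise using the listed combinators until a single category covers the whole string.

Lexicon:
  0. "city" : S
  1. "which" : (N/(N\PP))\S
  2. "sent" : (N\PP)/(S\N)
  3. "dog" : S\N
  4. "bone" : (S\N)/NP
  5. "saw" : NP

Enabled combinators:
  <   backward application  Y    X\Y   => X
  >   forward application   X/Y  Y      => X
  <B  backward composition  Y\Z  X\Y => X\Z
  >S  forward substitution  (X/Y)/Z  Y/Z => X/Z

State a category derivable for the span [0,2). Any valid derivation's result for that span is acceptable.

[0,6] S   <
  [0,4] N   >
    [0,2] N/(N\PP)   <
      [0,1] "city" : S
      [1,2] "which" : (N/(N\PP))\S
    [2,4] N\PP   >
      [2,3] "sent" : (N\PP)/(S\N)
      [3,4] "dog" : S\N
  [4,6] S\N   >
    [4,5] "bone" : (S\N)/NP
    [5,6] "saw" : NP

N/(N\PP)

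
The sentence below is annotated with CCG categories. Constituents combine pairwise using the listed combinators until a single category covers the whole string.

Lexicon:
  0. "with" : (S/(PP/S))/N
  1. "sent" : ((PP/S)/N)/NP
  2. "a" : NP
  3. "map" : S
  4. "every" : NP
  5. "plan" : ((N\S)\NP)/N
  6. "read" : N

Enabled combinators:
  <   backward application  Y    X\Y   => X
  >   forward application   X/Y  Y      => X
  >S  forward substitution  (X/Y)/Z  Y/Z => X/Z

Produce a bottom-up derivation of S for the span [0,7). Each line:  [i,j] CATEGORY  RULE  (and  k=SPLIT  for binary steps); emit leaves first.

[0,7] S   >
  [0,3] S/N   >S
    [0,1] "with" : (S/(PP/S))/N
    [1,3] (PP/S)/N   >
      [1,2] "sent" : ((PP/S)/N)/NP
      [2,3] "a" : NP
  [3,7] N   <
    [3,4] "map" : S
    [4,7] N\S   <
      [4,5] "every" : NP
      [5,7] (N\S)\NP   >
        [5,6] "plan" : ((N\S)\NP)/N
        [6,7] "read" : N

[0,1] (S/(PP/S))/N  lex  "with"
[1,2] ((PP/S)/N)/NP  lex  "sent"
[2,3] NP  lex  "a"
[1,3] (PP/S)/N  >  k=2
[0,3] S/N  >S  k=1
[3,4] S  lex  "map"
[4,5] NP  lex  "every"
[5,6] ((N\S)\NP)/N  lex  "plan"
[6,7] N  lex  "read"
[5,7] (N\S)\NP  >  k=6
[4,7] N\S  <  k=5
[3,7] N  <  k=4
[0,7] S  >  k=3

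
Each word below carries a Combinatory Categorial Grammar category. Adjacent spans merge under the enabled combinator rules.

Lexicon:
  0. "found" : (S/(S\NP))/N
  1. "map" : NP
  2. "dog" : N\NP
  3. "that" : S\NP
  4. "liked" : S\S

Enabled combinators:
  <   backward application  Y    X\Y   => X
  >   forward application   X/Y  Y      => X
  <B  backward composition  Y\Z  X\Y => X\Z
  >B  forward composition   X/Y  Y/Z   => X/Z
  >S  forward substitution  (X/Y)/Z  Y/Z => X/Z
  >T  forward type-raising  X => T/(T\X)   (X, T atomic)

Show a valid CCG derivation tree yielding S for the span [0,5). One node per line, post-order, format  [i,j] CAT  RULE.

[0,1] (S/(S\NP))/N  lex  "found"
[1,2] NP  lex  "map"
[2,3] N\NP  lex  "dog"
[1,3] N  <  k=2
[0,3] S/(S\NP)  >  k=1
[3,4] S\NP  lex  "that"
[4,5] S\S  lex  "liked"
[3,5] S\NP  <B  k=4
[0,5] S  >  k=3

[0,5] S   >
  [0,3] S/(S\NP)   >
    [0,1] "found" : (S/(S\NP))/N
    [1,3] N   <
      [1,2] "map" : NP
      [2,3] "dog" : N\NP
  [3,5] S\NP   <B
    [3,4] "that" : S\NP
    [4,5] "liked" : S\S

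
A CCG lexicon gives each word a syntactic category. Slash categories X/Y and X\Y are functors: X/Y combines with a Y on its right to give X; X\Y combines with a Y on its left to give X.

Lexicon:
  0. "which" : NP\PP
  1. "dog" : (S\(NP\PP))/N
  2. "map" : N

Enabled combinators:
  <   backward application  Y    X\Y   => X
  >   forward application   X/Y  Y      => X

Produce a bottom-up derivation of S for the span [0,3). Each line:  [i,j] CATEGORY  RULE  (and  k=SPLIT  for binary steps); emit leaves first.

[0,1] NP\PP  lex  "which"
[1,2] (S\(NP\PP))/N  lex  "dog"
[2,3] N  lex  "map"
[1,3] S\(NP\PP)  >  k=2
[0,3] S  <  k=1

[0,3] S   <
  [0,1] "which" : NP\PP
  [1,3] S\(NP\PP)   >
    [1,2] "dog" : (S\(NP\PP))/N
    [2,3] "map" : N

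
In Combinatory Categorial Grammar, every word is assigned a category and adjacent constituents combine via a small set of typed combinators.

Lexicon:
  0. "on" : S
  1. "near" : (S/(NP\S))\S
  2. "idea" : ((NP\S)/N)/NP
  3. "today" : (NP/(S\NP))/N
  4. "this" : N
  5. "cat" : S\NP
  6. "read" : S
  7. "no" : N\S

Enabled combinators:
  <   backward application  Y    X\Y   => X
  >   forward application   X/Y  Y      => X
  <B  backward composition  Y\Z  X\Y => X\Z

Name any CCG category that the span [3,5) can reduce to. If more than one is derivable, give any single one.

NP/(S\NP)

[0,8] S   >
  [0,2] S/(NP\S)   <
    [0,1] "on" : S
    [1,2] "near" : (S/(NP\S))\S
  [2,8] NP\S   >
    [2,6] (NP\S)/N   >
      [2,3] "idea" : ((NP\S)/N)/NP
      [3,6] NP   >
        [3,5] NP/(S\NP)   >
          [3,4] "today" : (NP/(S\NP))/N
          [4,5] "this" : N
        [5,6] "cat" : S\NP
    [6,8] N   <
      [6,7] "read" : S
      [7,8] "no" : N\S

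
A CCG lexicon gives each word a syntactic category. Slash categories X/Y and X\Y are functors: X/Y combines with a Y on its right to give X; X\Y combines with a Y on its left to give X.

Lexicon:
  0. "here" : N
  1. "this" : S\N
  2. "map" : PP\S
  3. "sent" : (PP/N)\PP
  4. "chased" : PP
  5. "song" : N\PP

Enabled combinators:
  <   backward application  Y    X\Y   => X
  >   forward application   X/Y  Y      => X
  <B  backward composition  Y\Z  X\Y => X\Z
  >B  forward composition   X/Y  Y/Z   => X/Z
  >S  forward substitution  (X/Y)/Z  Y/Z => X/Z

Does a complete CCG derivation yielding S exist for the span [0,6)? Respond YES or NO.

NO

N S\N PP\S (PP/N)\PP PP N\PP
CKY chart[0,6] = {PP}; S ∉ chart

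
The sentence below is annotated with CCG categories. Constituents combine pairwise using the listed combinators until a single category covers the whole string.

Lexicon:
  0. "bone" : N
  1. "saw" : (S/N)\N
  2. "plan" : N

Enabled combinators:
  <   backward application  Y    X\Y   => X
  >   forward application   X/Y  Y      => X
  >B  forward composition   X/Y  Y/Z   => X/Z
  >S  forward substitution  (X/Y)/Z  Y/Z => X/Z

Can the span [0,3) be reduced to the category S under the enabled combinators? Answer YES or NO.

YES

[0,3] S   >
  [0,2] S/N   <
    [0,1] "bone" : N
    [1,2] "saw" : (S/N)\N
  [2,3] "plan" : N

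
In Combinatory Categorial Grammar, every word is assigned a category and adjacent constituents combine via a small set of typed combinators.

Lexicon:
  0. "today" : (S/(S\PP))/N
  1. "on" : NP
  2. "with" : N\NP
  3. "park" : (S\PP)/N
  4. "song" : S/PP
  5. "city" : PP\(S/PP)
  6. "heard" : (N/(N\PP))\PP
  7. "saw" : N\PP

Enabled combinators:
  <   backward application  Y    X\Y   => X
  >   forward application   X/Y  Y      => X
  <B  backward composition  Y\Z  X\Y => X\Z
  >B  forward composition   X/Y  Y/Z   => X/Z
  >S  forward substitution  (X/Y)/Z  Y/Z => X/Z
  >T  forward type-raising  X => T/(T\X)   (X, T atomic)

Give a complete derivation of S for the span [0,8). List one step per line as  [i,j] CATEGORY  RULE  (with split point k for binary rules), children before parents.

[0,8] S   >
  [0,3] S/(S\PP)   >
    [0,1] "today" : (S/(S\PP))/N
    [1,3] N   <
      [1,2] "on" : NP
      [2,3] "with" : N\NP
  [3,8] S\PP   >
    [3,4] "park" : (S\PP)/N
    [4,8] N   >
      [4,7] N/(N\PP)   <
        [4,6] PP   <
          [4,5] "song" : S/PP
          [5,6] "city" : PP\(S/PP)
        [6,7] "heard" : (N/(N\PP))\PP
      [7,8] "saw" : N\PP

[0,1] (S/(S\PP))/N  lex  "today"
[1,2] NP  lex  "on"
[2,3] N\NP  lex  "with"
[1,3] N  <  k=2
[0,3] S/(S\PP)  >  k=1
[3,4] (S\PP)/N  lex  "park"
[4,5] S/PP  lex  "song"
[5,6] PP\(S/PP)  lex  "city"
[4,6] PP  <  k=5
[6,7] (N/(N\PP))\PP  lex  "heard"
[4,7] N/(N\PP)  <  k=6
[7,8] N\PP  lex  "saw"
[4,8] N  >  k=7
[3,8] S\PP  >  k=4
[0,8] S  >  k=3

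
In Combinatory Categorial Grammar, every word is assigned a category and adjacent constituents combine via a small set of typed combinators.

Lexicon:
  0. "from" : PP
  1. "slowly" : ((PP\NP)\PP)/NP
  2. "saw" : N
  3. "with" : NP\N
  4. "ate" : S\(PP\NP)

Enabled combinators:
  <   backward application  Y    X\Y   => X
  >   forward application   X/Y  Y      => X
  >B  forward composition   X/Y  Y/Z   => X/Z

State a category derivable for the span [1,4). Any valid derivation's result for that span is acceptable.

[0,5] S   <
  [0,4] PP\NP   <
    [0,1] "from" : PP
    [1,4] (PP\NP)\PP   >
      [1,2] "slowly" : ((PP\NP)\PP)/NP
      [2,4] NP   <
        [2,3] "saw" : N
        [3,4] "with" : NP\N
  [4,5] "ate" : S\(PP\NP)

(PP\NP)\PP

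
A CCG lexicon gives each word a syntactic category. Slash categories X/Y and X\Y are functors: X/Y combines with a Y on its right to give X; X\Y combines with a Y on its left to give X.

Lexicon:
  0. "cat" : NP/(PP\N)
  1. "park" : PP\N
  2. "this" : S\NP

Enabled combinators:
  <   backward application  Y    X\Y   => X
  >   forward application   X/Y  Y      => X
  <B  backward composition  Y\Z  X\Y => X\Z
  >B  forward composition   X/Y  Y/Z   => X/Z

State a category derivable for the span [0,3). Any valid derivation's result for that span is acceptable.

[0,3] S   <
  [0,2] NP   >
    [0,1] "cat" : NP/(PP\N)
    [1,2] "park" : PP\N
  [2,3] "this" : S\NP

S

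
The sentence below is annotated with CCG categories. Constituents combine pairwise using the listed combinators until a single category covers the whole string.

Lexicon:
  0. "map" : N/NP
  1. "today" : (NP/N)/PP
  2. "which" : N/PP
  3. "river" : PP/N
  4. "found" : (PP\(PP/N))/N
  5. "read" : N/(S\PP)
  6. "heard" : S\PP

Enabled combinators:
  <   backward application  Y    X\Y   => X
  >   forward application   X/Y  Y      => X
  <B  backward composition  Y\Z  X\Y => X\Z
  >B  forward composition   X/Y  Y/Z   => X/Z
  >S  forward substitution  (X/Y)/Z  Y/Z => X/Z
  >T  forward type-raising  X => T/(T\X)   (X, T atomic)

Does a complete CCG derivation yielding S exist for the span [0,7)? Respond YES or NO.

NO

N/NP (NP/N)/PP N/PP PP/N (PP\(PP/N))/N N/(S\PP) S\PP
CKY chart[0,7] = {N, N/(NP\NP), N/(N\N), N/(PP\PP), NP/(NP\N), PP/(PP\N), S/(S\N)}; S ∉ chart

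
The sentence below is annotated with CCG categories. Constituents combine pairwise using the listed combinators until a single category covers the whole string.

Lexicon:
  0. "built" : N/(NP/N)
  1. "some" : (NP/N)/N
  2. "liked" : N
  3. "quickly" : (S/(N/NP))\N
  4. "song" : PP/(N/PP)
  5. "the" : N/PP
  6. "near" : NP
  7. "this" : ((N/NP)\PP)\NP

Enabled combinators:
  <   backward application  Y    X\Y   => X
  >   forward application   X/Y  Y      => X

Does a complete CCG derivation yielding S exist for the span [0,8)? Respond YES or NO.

[0,8] S   >
  [0,4] S/(N/NP)   <
    [0,3] N   >
      [0,1] "built" : N/(NP/N)
      [1,3] NP/N   >
        [1,2] "some" : (NP/N)/N
        [2,3] "liked" : N
    [3,4] "quickly" : (S/(N/NP))\N
  [4,8] N/NP   <
    [4,6] PP   >
      [4,5] "song" : PP/(N/PP)
      [5,6] "the" : N/PP
    [6,8] (N/NP)\PP   <
      [6,7] "near" : NP
      [7,8] "this" : ((N/NP)\PP)\NP

YES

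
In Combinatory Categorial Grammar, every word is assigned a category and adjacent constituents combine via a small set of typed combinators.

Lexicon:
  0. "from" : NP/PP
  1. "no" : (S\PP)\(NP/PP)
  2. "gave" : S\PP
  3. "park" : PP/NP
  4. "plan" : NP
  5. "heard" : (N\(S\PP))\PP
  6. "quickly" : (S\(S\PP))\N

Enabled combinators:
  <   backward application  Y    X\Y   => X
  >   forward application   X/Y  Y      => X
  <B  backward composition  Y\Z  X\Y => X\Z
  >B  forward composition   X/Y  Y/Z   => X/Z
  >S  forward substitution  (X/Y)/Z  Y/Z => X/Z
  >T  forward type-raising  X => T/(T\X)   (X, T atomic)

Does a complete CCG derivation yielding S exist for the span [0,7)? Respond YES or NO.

YES

[0,7] S   <
  [0,2] S\PP   <
    [0,1] "from" : NP/PP
    [1,2] "no" : (S\PP)\(NP/PP)
  [2,7] S\(S\PP)   <
    [2,6] N   <
      [2,3] "gave" : S\PP
      [3,6] N\(S\PP)   <
        [3,5] PP   >
          [3,4] "park" : PP/NP
          [4,5] "plan" : NP
        [5,6] "heard" : (N\(S\PP))\PP
    [6,7] "quickly" : (S\(S\PP))\N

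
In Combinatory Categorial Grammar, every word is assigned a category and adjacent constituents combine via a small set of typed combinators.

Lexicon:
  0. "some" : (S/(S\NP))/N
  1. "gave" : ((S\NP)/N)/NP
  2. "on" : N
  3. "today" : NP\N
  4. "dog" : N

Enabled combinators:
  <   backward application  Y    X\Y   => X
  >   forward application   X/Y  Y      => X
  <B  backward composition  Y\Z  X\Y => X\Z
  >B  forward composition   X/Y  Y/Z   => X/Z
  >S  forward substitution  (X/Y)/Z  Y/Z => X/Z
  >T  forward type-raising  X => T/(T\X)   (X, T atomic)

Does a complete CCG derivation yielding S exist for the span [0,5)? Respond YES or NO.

YES

[0,5] S   >
  [0,4] S/N   >S
    [0,1] "some" : (S/(S\NP))/N
    [1,4] (S\NP)/N   >
      [1,2] "gave" : ((S\NP)/N)/NP
      [2,4] NP   <
        [2,3] "on" : N
        [3,4] "today" : NP\N
  [4,5] "dog" : N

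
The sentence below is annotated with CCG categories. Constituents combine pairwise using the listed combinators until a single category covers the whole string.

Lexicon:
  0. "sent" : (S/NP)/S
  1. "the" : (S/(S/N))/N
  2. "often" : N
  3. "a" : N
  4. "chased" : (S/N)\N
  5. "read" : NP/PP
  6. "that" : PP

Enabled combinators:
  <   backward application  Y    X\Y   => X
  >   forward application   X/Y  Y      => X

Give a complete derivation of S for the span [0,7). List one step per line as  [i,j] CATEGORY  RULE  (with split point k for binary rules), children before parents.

[0,7] S   >
  [0,5] S/NP   >
    [0,1] "sent" : (S/NP)/S
    [1,5] S   >
      [1,3] S/(S/N)   >
        [1,2] "the" : (S/(S/N))/N
        [2,3] "often" : N
      [3,5] S/N   <
        [3,4] "a" : N
        [4,5] "chased" : (S/N)\N
  [5,7] NP   >
    [5,6] "read" : NP/PP
    [6,7] "that" : PP

[0,1] (S/NP)/S  lex  "sent"
[1,2] (S/(S/N))/N  lex  "the"
[2,3] N  lex  "often"
[1,3] S/(S/N)  >  k=2
[3,4] N  lex  "a"
[4,5] (S/N)\N  lex  "chased"
[3,5] S/N  <  k=4
[1,5] S  >  k=3
[0,5] S/NP  >  k=1
[5,6] NP/PP  lex  "read"
[6,7] PP  lex  "that"
[5,7] NP  >  k=6
[0,7] S  >  k=5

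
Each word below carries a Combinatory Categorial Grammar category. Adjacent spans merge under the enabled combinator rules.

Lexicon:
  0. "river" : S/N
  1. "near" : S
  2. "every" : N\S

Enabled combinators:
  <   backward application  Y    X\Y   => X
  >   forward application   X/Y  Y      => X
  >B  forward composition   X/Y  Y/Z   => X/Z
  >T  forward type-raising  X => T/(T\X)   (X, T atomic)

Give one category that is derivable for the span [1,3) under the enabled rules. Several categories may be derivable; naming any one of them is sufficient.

[0,3] S   >
  [0,1] "river" : S/N
  [1,3] N   <
    [1,2] "near" : S
    [2,3] "every" : N\S

N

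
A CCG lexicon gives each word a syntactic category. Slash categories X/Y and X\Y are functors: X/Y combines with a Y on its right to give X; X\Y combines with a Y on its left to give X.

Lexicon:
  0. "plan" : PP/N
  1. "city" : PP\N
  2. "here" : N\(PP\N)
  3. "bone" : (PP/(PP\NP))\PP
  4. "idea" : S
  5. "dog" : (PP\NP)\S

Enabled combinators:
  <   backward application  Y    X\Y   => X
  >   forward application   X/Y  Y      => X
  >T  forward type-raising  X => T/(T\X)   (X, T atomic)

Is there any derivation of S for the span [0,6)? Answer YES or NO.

PP/N PP\N N\(PP\N) (PP/(PP\NP))\PP S (PP\NP)\S
CKY chart[0,6] = {N/(N\PP), NP/(NP\PP), PP, PP/(PP\PP), S/(S\PP)}; S ∉ chart

NO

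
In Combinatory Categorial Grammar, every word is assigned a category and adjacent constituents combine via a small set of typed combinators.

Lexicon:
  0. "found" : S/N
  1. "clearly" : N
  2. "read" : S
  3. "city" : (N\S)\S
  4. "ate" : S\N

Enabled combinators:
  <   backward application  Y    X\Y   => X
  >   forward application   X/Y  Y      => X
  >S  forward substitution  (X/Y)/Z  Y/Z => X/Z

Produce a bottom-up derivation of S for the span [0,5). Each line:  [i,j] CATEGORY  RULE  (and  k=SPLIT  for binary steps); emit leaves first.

[0,1] S/N  lex  "found"
[1,2] N  lex  "clearly"
[0,2] S  >  k=1
[2,3] S  lex  "read"
[3,4] (N\S)\S  lex  "city"
[2,4] N\S  <  k=3
[0,4] N  <  k=2
[4,5] S\N  lex  "ate"
[0,5] S  <  k=4

[0,5] S   <
  [0,4] N   <
    [0,2] S   >
      [0,1] "found" : S/N
      [1,2] "clearly" : N
    [2,4] N\S   <
      [2,3] "read" : S
      [3,4] "city" : (N\S)\S
  [4,5] "ate" : S\N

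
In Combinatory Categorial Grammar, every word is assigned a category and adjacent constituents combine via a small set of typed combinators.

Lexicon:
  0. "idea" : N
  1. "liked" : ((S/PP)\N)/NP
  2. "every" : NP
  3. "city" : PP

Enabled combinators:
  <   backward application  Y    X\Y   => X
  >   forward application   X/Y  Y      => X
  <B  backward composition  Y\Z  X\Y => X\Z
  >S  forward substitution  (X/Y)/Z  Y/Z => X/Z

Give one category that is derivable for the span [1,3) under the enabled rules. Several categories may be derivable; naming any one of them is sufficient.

[0,4] S   >
  [0,3] S/PP   <
    [0,1] "idea" : N
    [1,3] (S/PP)\N   >
      [1,2] "liked" : ((S/PP)\N)/NP
      [2,3] "every" : NP
  [3,4] "city" : PP

(S/PP)\N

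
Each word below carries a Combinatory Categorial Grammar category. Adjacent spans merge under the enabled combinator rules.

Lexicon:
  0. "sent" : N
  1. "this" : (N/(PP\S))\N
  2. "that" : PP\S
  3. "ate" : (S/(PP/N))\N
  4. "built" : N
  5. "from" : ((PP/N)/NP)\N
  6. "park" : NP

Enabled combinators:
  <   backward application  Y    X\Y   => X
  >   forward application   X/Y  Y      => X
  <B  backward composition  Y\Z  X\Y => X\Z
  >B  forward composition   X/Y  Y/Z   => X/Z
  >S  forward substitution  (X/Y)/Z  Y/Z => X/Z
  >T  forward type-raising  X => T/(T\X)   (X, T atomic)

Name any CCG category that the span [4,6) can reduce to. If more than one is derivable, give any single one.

[0,7] S   >
  [0,4] S/(PP/N)   <
    [0,3] N   >
      [0,2] N/(PP\S)   <
        [0,1] "sent" : N
        [1,2] "this" : (N/(PP\S))\N
      [2,3] "that" : PP\S
    [3,4] "ate" : (S/(PP/N))\N
  [4,7] PP/N   >
    [4,6] (PP/N)/NP   <
      [4,5] "built" : N
      [5,6] "from" : ((PP/N)/NP)\N
    [6,7] "park" : NP

(PP/N)/NP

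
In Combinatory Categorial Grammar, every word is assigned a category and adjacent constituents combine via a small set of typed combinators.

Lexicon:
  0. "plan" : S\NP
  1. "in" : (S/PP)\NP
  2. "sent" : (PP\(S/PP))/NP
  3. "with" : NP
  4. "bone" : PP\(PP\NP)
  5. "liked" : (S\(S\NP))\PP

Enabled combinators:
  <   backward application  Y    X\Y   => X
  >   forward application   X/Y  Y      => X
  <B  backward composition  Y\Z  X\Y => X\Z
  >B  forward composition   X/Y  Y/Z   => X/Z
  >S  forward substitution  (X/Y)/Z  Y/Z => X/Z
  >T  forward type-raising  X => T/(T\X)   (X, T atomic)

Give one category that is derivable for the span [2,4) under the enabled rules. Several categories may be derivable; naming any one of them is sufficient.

PP\(S/PP)

[0,6] S   <
  [0,1] "plan" : S\NP
  [1,6] S\(S\NP)   <
    [1,5] PP   <
      [1,4] PP\NP   <B
        [1,2] "in" : (S/PP)\NP
        [2,4] PP\(S/PP)   >
          [2,3] "sent" : (PP\(S/PP))/NP
          [3,4] "with" : NP
      [4,5] "bone" : PP\(PP\NP)
    [5,6] "liked" : (S\(S\NP))\PP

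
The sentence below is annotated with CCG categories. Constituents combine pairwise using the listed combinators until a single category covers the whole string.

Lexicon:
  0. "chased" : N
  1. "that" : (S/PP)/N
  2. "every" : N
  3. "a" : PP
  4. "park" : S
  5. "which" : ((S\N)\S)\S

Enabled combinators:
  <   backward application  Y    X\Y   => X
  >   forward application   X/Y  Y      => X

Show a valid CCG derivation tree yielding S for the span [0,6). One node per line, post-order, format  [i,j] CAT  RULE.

[0,1] N  lex  "chased"
[1,2] (S/PP)/N  lex  "that"
[2,3] N  lex  "every"
[1,3] S/PP  >  k=2
[3,4] PP  lex  "a"
[1,4] S  >  k=3
[4,5] S  lex  "park"
[5,6] ((S\N)\S)\S  lex  "which"
[4,6] (S\N)\S  <  k=5
[1,6] S\N  <  k=4
[0,6] S  <  k=1

[0,6] S   <
  [0,1] "chased" : N
  [1,6] S\N   <
    [1,4] S   >
      [1,3] S/PP   >
        [1,2] "that" : (S/PP)/N
        [2,3] "every" : N
      [3,4] "a" : PP
    [4,6] (S\N)\S   <
      [4,5] "park" : S
      [5,6] "which" : ((S\N)\S)\S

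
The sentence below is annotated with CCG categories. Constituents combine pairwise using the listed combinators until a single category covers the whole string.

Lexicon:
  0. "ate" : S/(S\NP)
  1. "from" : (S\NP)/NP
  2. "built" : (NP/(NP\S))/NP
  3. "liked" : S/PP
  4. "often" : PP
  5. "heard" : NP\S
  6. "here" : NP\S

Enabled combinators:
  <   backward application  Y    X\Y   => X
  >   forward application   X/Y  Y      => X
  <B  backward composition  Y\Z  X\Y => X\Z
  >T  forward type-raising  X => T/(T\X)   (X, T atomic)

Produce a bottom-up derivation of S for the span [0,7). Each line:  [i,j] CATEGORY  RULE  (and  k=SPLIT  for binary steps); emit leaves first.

[0,7] S   >
  [0,1] "ate" : S/(S\NP)
  [1,7] S\NP   >
    [1,2] "from" : (S\NP)/NP
    [2,7] NP   >
      [2,6] NP/(NP\S)   >
        [2,3] "built" : (NP/(NP\S))/NP
        [3,6] NP   <
          [3,5] S   >
            [3,4] "liked" : S/PP
            [4,5] "often" : PP
          [5,6] "heard" : NP\S
      [6,7] "here" : NP\S

[0,1] S/(S\NP)  lex  "ate"
[1,2] (S\NP)/NP  lex  "from"
[2,3] (NP/(NP\S))/NP  lex  "built"
[3,4] S/PP  lex  "liked"
[4,5] PP  lex  "often"
[3,5] S  >  k=4
[5,6] NP\S  lex  "heard"
[3,6] NP  <  k=5
[2,6] NP/(NP\S)  >  k=3
[6,7] NP\S  lex  "here"
[2,7] NP  >  k=6
[1,7] S\NP  >  k=2
[0,7] S  >  k=1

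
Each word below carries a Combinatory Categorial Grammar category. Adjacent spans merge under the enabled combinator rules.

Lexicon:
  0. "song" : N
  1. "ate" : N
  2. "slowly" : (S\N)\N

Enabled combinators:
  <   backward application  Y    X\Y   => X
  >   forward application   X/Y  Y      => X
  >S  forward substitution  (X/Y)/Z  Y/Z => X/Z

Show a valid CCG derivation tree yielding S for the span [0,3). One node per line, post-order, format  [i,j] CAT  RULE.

[0,3] S   <
  [0,1] "song" : N
  [1,3] S\N   <
    [1,2] "ate" : N
    [2,3] "slowly" : (S\N)\N

[0,1] N  lex  "song"
[1,2] N  lex  "ate"
[2,3] (S\N)\N  lex  "slowly"
[1,3] S\N  <  k=2
[0,3] S  <  k=1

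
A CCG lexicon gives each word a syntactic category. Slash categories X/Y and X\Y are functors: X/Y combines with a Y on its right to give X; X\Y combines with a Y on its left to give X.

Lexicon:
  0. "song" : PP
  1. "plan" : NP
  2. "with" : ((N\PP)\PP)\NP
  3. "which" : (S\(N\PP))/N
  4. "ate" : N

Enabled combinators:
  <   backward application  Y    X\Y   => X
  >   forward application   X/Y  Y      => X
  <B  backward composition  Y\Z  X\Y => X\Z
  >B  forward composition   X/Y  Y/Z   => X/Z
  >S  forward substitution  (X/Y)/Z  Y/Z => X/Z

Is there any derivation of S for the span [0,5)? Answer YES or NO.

YES

[0,5] S   <
  [0,3] N\PP   <
    [0,1] "song" : PP
    [1,3] (N\PP)\PP   <
      [1,2] "plan" : NP
      [2,3] "with" : ((N\PP)\PP)\NP
  [3,5] S\(N\PP)   >
    [3,4] "which" : (S\(N\PP))/N
    [4,5] "ate" : N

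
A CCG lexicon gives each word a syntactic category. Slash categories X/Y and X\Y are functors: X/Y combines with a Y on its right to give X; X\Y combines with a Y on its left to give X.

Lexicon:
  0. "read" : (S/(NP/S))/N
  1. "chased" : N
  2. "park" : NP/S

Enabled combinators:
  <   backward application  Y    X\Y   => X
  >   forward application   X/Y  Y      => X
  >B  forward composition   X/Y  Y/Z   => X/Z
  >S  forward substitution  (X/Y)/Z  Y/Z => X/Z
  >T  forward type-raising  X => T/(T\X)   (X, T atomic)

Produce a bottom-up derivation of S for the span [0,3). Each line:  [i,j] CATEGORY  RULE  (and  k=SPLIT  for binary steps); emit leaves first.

[0,1] (S/(NP/S))/N  lex  "read"
[1,2] N  lex  "chased"
[0,2] S/(NP/S)  >  k=1
[2,3] NP/S  lex  "park"
[0,3] S  >  k=2

[0,3] S   >
  [0,2] S/(NP/S)   >
    [0,1] "read" : (S/(NP/S))/N
    [1,2] "chased" : N
  [2,3] "park" : NP/S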